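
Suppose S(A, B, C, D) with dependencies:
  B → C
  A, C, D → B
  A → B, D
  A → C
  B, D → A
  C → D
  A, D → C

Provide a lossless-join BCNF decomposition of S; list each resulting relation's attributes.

Candidate keys of the original relation: {A}, {B}.
In {A, B, C, D}, {C} is not a superkey ({C}⁺ restricted to this set is {C, D}), so split on C → D into {C, D} and {A, B, C}.
{C, D} has no BCNF violation.
{A, B, C} has no BCNF violation.

{A, B, C}; {C, D}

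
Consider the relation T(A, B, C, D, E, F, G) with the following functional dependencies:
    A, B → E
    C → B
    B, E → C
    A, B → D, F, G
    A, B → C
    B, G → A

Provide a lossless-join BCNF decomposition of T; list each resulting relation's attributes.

{A, C, D, E, F, G}; {B, C}

Candidate keys of the original relation: {A, B}, {A, C}, {B, G}, {C, G}.
{A, B, C, D, E, F, G}: {C} determines {B, C} here but is not a superkey — split on C → B, giving {B, C} and {A, C, D, E, F, G}.
{B, C} has no BCNF violation.
{A, C, D, E, F, G} has no BCNF violation.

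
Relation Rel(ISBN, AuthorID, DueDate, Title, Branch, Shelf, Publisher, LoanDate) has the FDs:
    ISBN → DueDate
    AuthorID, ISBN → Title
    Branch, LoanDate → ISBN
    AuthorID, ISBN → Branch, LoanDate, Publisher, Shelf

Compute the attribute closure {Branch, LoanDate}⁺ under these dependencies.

Start with {Branch, LoanDate}.
Branch, LoanDate → ISBN applies; add {ISBN} → now {Branch, ISBN, LoanDate}.
ISBN → DueDate applies; add {DueDate} → now {Branch, DueDate, ISBN, LoanDate}.
No further FD applies.

{Branch, DueDate, ISBN, LoanDate}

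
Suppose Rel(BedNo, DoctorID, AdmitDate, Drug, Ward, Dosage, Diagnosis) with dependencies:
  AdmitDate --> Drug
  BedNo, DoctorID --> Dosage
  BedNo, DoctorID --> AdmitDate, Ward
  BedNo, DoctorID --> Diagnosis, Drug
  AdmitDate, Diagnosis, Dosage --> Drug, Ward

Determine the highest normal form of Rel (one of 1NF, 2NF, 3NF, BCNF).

2NF

Candidate key: {BedNo, DoctorID}. Prime attributes: {BedNo, DoctorID}.
AdmitDate --> Drug: {AdmitDate}⁺ = {AdmitDate, Drug}, which is not all of the attributes, so the left side is not a superkey — BCNF is violated.
Because {Drug} is non-prime and the left side of AdmitDate --> Drug is not a superkey, the relation is not in 3NF.
No non-prime attribute depends on a proper subset of any candidate key, so 2NF holds.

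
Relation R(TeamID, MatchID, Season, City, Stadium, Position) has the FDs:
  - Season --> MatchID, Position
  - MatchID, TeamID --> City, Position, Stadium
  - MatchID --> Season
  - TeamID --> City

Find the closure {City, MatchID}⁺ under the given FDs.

{City, MatchID, Position, Season}

Start with {City, MatchID}.
MatchID --> Season applies; add {Season} → now {City, MatchID, Season}.
Season --> MatchID, Position applies; add {Position} → now {City, MatchID, Position, Season}.
No further FD applies.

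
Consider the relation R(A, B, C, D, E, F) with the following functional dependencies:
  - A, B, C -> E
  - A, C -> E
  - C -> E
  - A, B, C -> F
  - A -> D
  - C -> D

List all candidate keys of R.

No FD produces {A, B, C}, so they must be in every candidate key.
{A, B, C} is a candidate key since {A, B, C}⁺ = {A, B, C, D, E, F} covers every attribute.
No smaller or unrelated set reaches every attribute, so there are no other keys.

{A, B, C}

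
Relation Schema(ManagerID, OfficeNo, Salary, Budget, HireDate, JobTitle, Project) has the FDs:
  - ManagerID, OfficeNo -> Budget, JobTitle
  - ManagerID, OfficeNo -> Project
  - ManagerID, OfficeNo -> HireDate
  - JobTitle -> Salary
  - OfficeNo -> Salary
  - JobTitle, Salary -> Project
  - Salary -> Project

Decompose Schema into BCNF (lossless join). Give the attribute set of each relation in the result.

{Budget, HireDate, JobTitle, ManagerID, OfficeNo}; {JobTitle, Salary}; {Project, Salary}

Candidate key of the original relation: {ManagerID, OfficeNo}.
In {Budget, HireDate, JobTitle, ManagerID, OfficeNo, Project, Salary}, {JobTitle} is not a superkey ({JobTitle}⁺ restricted to this set is {JobTitle, Project, Salary}), so split on JobTitle -> Project, Salary into {JobTitle, Project, Salary} and {Budget, HireDate, JobTitle, ManagerID, OfficeNo}.
In {JobTitle, Project, Salary}, {Salary} is not a superkey ({Salary}⁺ restricted to this set is {Project, Salary}), so split on Salary -> Project into {Project, Salary} and {JobTitle, Salary}.
{Project, Salary}: every determinant is a superkey — BCNF.
{JobTitle, Salary}: every determinant is a superkey — BCNF.
{Budget, HireDate, JobTitle, ManagerID, OfficeNo}: every determinant is a superkey — BCNF.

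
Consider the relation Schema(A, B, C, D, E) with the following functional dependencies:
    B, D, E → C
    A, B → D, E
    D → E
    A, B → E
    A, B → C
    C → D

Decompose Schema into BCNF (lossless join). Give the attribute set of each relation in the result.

Candidate key of the original relation: {A, B}.
Within {A, B, C, D, E}: {B, D, E}⁺ ∩ {A, B, C, D, E} = {B, C, D, E}, not the whole set, so B, D, E → C violates BCNF; decompose into {B, C, D, E} and {A, B, D, E}.
Within {B, C, D, E}: {D}⁺ ∩ {B, C, D, E} = {D, E}, not the whole set, so D → E violates BCNF; decompose into {D, E} and {B, C, D}.
{D, E} is in BCNF.
Within {B, C, D}: {C}⁺ ∩ {B, C, D} = {C, D}, not the whole set, so C → D violates BCNF; decompose into {C, D} and {B, C}.
{C, D} is in BCNF.
{B, C} is in BCNF.
Within {A, B, D, E}: {D}⁺ ∩ {A, B, D, E} = {D, E}, not the whole set, so D → E violates BCNF; decompose into {D, E} and {A, B, D}.
{D, E} is in BCNF.
{A, B, D} is in BCNF.

{A, B, D}; {B, C}; {C, D}; {D, E}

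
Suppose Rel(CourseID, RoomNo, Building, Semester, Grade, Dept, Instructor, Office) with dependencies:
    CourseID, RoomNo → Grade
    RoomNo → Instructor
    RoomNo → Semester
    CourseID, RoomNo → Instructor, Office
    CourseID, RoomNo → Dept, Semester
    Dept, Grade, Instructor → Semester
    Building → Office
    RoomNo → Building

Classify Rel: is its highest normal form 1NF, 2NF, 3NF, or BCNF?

Candidate key: {CourseID, RoomNo}. Prime attributes: {CourseID, RoomNo}.
RoomNo → Instructor breaks BCNF: {RoomNo}⁺ = {Building, Instructor, Office, RoomNo, Semester}, so {RoomNo} is not a superkey.
RoomNo → Instructor determines the non-prime attribute {Instructor} from a non-superkey — 3NF is violated.
{RoomNo} is a proper subset of the key {CourseID, RoomNo}, and {RoomNo}⁺ contains the non-prime attributes {Building, Instructor, Office, Semester} — a partial dependency, so 2NF is violated.

1NF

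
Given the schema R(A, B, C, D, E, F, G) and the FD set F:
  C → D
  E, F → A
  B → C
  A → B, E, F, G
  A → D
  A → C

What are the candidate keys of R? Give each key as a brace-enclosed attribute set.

{A}, {E, F}

{A} is a candidate key since {A}⁺ = {A, B, C, D, E, F, G} covers every attribute.
{E, F} is a candidate key since {E, F}⁺ = {A, B, C, D, E, F, G} covers every attribute.
No proper subset of any of these is a key, and no other minimal superkey exists.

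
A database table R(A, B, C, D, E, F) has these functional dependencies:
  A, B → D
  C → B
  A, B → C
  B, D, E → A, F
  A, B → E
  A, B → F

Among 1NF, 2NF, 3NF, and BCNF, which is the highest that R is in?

Candidate keys: {A, B}, {A, C}, {B, D, E}, {C, D, E}. Prime attributes: {A, B, C, D, E}.
C → B: {C}⁺ = {B, C}, which is not all of the attributes, so the left side is not a superkey — BCNF is violated.
Its right-hand attributes {B} are all prime, as are those of every other non-superkey FD — the relation is in 3NF.

3NF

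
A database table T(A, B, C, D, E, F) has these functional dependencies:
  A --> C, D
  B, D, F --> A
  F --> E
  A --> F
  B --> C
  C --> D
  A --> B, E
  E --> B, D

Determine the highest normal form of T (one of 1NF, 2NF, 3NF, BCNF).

Candidate keys: {A}, {F}. Prime attributes: {A, F}.
B --> C: {B}⁺ = {B, C, D}, which is not all of the attributes, so the left side is not a superkey — BCNF is violated.
B --> C determines the non-prime attribute {C} from a non-superkey — 3NF is violated.
All keys have size 1, which rules out partial dependencies — 2NF is satisfied.

2NF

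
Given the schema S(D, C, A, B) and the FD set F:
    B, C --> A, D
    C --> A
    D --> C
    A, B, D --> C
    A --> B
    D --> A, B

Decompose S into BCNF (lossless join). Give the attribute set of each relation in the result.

{A, B}; {A, C, D}

Candidate keys of the original relation: {C}, {D}.
{A, B, C, D}: {A} determines {A, B} here but is not a superkey — split on A --> B, giving {A, B} and {A, C, D}.
{A, B} has no BCNF violation.
{A, C, D} has no BCNF violation.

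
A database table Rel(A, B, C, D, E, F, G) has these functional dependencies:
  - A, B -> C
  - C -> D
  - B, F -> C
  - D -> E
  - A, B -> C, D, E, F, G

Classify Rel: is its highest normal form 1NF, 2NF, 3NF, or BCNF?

2NF

Candidate key: {A, B}. Prime attributes: {A, B}.
C -> D breaks BCNF: {C}⁺ = {C, D, E}, so {C} is not a superkey.
C -> D determines the non-prime attribute {D} from a non-superkey — 3NF is violated.
Checking every proper subset of each key, none determines a non-prime attribute — 2NF is satisfied.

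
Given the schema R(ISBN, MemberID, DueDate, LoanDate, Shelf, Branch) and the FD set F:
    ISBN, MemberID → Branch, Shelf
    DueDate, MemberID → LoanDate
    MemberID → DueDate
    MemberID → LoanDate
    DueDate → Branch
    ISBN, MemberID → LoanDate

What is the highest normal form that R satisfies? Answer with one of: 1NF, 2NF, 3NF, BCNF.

1NF

Candidate key: {ISBN, MemberID}. Prime attributes: {ISBN, MemberID}.
For DueDate, MemberID → LoanDate we have {DueDate, MemberID}⁺ = {Branch, DueDate, LoanDate, MemberID}; {DueDate, MemberID} is not a superkey, so BCNF fails.
Because {LoanDate} is non-prime and the left side of DueDate, MemberID → LoanDate is not a superkey, the relation is not in 3NF.
Since {MemberID} ⊂ {ISBN, MemberID} and {MemberID}⁺ ⊇ {Branch, DueDate, LoanDate} with {Branch, DueDate, LoanDate} non-prime, there is a partial dependency; 2NF fails.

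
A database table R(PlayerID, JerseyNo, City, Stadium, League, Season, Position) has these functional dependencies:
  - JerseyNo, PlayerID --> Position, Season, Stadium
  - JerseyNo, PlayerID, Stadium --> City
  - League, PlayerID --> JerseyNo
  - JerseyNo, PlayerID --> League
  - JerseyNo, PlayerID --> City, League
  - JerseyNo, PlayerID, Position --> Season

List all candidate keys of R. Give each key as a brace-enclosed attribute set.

{JerseyNo, PlayerID}, {League, PlayerID}

Attributes never on any right-hand side: {PlayerID} — every candidate key must contain it.
{JerseyNo, PlayerID} is a candidate key since {JerseyNo, PlayerID}⁺ = {City, JerseyNo, League, PlayerID, Position, Season, Stadium} covers every attribute.
{League, PlayerID} is a candidate key since {League, PlayerID}⁺ = {City, JerseyNo, League, PlayerID, Position, Season, Stadium} covers every attribute.
These are minimal and exhaustive — every other superkey contains one of them.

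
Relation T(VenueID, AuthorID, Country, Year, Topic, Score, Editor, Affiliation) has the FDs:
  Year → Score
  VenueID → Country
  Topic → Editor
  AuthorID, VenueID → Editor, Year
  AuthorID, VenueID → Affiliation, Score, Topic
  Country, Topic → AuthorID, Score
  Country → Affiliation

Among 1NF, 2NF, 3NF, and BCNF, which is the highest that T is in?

Candidate keys: {AuthorID, VenueID}, {Topic, VenueID}. Prime attributes: {AuthorID, Topic, VenueID}.
Year → Score: {Year}⁺ = {Score, Year}, which is not all of the attributes, so the left side is not a superkey — BCNF is violated.
Year → Score determines the non-prime attribute {Score} from a non-superkey — 3NF is violated.
The proper key subset {VenueID} of {AuthorID, VenueID} determines non-prime {Affiliation, Country}, so the relation is not even in 2NF.

1NF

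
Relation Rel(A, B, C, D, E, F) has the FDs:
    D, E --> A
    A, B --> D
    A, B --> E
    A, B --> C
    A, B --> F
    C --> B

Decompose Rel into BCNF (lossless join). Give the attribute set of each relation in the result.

Candidate keys of the original relation: {A, B}, {A, C}, {B, D, E}, {C, D, E}.
In {A, B, C, D, E, F}, {D, E} is not a superkey ({D, E}⁺ restricted to this set is {A, D, E}), so split on D, E --> A into {A, D, E} and {B, C, D, E, F}.
{A, D, E}: every determinant is a superkey — BCNF.
In {B, C, D, E, F}, {C} is not a superkey ({C}⁺ restricted to this set is {B, C}), so split on C --> B into {B, C} and {C, D, E, F}.
{B, C}: every determinant is a superkey — BCNF.
{C, D, E, F}: every determinant is a superkey — BCNF.

{A, D, E}; {B, C}; {C, D, E, F}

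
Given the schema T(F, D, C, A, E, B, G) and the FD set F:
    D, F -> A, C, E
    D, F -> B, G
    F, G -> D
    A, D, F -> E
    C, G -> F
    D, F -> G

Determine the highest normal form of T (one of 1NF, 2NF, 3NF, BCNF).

BCNF

Candidate keys: {C, G}, {D, F}, {F, G}. Prime attributes: {C, D, F, G}.
Every FD has a superkey on the left, so the relation is in BCNF.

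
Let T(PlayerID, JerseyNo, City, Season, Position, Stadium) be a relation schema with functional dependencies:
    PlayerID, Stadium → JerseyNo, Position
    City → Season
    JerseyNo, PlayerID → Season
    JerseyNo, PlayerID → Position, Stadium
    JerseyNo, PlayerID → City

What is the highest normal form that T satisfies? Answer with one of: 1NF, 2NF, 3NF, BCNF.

2NF

Candidate keys: {JerseyNo, PlayerID}, {PlayerID, Stadium}. Prime attributes: {JerseyNo, PlayerID, Stadium}.
For City → Season we have {City}⁺ = {City, Season}; {City} is not a superkey, so BCNF fails.
Because {Season} is non-prime and the left side of City → Season is not a superkey, the relation is not in 3NF.
No non-prime attribute depends on a proper subset of any candidate key, so 2NF holds.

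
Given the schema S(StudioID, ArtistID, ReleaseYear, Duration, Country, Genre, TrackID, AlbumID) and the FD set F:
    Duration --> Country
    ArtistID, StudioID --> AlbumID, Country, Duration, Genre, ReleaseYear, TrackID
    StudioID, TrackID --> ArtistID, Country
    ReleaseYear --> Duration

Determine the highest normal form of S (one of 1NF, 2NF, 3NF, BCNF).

2NF

Candidate keys: {ArtistID, StudioID}, {StudioID, TrackID}. Prime attributes: {ArtistID, StudioID, TrackID}.
Duration --> Country: {Duration}⁺ = {Country, Duration}, which is not all of the attributes, so the left side is not a superkey — BCNF is violated.
Duration --> Country has non-prime {Country} on the right and a non-superkey on the left, so 3NF fails.
No non-prime attribute depends on a proper subset of any candidate key, so 2NF holds.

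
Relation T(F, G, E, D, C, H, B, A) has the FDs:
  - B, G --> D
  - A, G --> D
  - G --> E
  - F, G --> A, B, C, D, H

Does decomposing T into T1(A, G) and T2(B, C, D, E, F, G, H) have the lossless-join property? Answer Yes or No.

No

The shared attributes are {G} and {G}⁺ = {E, G}.
The closure covers neither T1 nor T2 entirely; the join is not lossless.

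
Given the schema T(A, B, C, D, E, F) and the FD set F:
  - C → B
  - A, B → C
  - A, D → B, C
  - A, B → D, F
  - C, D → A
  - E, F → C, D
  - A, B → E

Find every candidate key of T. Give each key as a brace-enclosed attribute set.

{A, B} is a candidate key since {A, B}⁺ = {A, B, C, D, E, F} covers every attribute.
{A, C} is a candidate key since {A, C}⁺ = {A, B, C, D, E, F} covers every attribute.
{A, D} is a candidate key since {A, D}⁺ = {A, B, C, D, E, F} covers every attribute.
{C, D} is a candidate key since {C, D}⁺ = {A, B, C, D, E, F} covers every attribute.
{E, F} is a candidate key since {E, F}⁺ = {A, B, C, D, E, F} covers every attribute.
No proper subset of any of these is a key, and no other minimal superkey exists.

{A, B}, {A, C}, {A, D}, {C, D}, {E, F}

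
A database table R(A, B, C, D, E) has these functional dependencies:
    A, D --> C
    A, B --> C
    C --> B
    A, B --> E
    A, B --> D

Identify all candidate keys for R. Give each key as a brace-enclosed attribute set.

No FD produces {A}, so it must be in every candidate key.
{A, B}⁺ = {A, B, C, D, E} — all of the relation — so {A, B} is a candidate key.
{A, C}⁺ = {A, B, C, D, E} — all of the relation — so {A, C} is a candidate key.
{A, D}⁺ = {A, B, C, D, E} — all of the relation — so {A, D} is a candidate key.
Any other superkey properly contains one of these, so there are no further candidate keys.

{A, B}, {A, C}, {A, D}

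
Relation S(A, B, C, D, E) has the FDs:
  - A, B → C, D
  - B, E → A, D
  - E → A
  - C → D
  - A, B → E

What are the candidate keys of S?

No FD produces {B}, so it must be in every candidate key.
Closure of {A, B} is {A, B, C, D, E}, the whole schema; {A, B} is a candidate key.
Closure of {B, E} is {A, B, C, D, E}, the whole schema; {B, E} is a candidate key.
No proper subset of any of these is a key, and no other minimal superkey exists.

{A, B}, {B, E}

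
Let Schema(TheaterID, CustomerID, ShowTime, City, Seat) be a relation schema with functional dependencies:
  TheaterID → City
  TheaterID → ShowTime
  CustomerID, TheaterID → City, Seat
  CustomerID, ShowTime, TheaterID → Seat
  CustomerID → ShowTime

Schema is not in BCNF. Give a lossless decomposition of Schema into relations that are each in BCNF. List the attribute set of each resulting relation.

Candidate key of the original relation: {CustomerID, TheaterID}.
Within {City, CustomerID, Seat, ShowTime, TheaterID}: {TheaterID}⁺ ∩ {City, CustomerID, Seat, ShowTime, TheaterID} = {City, ShowTime, TheaterID}, not the whole set, so TheaterID → City, ShowTime violates BCNF; decompose into {City, ShowTime, TheaterID} and {CustomerID, Seat, TheaterID}.
{City, ShowTime, TheaterID}: every determinant is a superkey — BCNF.
{CustomerID, Seat, TheaterID}: every determinant is a superkey — BCNF.

{City, ShowTime, TheaterID}; {CustomerID, Seat, TheaterID}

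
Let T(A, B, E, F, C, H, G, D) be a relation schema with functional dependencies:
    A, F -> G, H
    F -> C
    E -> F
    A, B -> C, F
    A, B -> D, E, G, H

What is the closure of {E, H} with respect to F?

{C, E, F, H}

Start with {E, H}.
E -> F applies; add {F} → now {E, F, H}.
F -> C applies; add {C} → now {C, E, F, H}.
No further FD applies.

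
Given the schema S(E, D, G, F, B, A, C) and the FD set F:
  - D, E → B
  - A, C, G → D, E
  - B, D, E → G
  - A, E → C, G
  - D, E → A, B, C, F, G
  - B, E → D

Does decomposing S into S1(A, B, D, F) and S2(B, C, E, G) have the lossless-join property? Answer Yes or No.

The shared attributes are {B} and {B}⁺ = {B}.
Neither S1 nor S2 is contained in that closure, so the decomposition is lossy.

No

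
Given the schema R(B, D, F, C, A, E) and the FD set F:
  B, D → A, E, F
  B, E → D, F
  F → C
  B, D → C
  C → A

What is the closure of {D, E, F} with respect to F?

{A, C, D, E, F}

Start with {D, E, F}.
F → C applies; add {C} → now {C, D, E, F}.
C → A applies; add {A} → now {A, C, D, E, F}.
No further FD applies.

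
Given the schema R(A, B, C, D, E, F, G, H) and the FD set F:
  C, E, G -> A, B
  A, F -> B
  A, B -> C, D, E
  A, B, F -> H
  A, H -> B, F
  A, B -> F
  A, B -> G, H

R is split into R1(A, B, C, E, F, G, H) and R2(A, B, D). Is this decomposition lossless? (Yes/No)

Common attributes: {A, B}; their closure is {A, B, C, D, E, F, G, H}.
Since R1 ⊆ {A, B, C, D, E, F, G, H}, the intersection is a superkey of R1; the decomposition is lossless.

Yes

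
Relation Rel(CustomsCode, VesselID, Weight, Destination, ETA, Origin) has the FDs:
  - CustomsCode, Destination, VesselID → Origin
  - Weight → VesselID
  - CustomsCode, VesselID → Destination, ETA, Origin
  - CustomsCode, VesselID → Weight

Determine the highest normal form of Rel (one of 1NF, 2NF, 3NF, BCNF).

3NF

Candidate keys: {CustomsCode, VesselID}, {CustomsCode, Weight}. Prime attributes: {CustomsCode, VesselID, Weight}.
For Weight → VesselID we have {Weight}⁺ = {VesselID, Weight}; {Weight} is not a superkey, so BCNF fails.
Since {VesselID} ⊆ prime attributes and every other non-superkey FD also has a prime right side, the schema is in 3NF.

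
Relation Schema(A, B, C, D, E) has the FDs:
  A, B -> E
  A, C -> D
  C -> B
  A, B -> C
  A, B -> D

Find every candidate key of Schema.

{A, B}, {A, C}

{A} never appears on the right of any FD, so every key must include it.
{A, B} is a candidate key since {A, B}⁺ = {A, B, C, D, E} covers every attribute.
{A, C} is a candidate key since {A, C}⁺ = {A, B, C, D, E} covers every attribute.
These are minimal and exhaustive — every other superkey contains one of them.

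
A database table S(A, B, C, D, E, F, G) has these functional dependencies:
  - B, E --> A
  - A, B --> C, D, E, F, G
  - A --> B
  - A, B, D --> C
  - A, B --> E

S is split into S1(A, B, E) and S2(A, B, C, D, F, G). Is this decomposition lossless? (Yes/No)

The shared attributes are {A, B} and {A, B}⁺ = {A, B, C, D, E, F, G}.
This includes all of S1, so the common attributes are a superkey of S1 — the join is lossless.

Yes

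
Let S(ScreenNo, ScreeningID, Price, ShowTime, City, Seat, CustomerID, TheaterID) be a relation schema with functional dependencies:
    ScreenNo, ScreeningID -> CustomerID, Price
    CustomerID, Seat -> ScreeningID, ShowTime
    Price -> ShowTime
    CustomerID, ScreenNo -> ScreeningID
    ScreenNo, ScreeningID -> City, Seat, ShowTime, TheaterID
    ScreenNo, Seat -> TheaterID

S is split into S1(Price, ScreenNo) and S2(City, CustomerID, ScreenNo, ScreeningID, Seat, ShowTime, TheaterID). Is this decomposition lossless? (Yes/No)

Common attributes: {ScreenNo}; their closure is {ScreenNo}.
The closure covers neither S1 nor S2 entirely; the join is not lossless.

No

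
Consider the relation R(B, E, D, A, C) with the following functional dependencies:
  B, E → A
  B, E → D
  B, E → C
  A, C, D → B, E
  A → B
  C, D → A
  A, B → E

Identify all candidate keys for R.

{A}⁺ = {A, B, C, D, E}, which is every attribute, so {A} is a candidate key.
{B, E}⁺ = {A, B, C, D, E}, which is every attribute, so {B, E} is a candidate key.
{C, D}⁺ = {A, B, C, D, E}, which is every attribute, so {C, D} is a candidate key.
Any other superkey properly contains one of these, so there are no further candidate keys.

{A}, {B, E}, {C, D}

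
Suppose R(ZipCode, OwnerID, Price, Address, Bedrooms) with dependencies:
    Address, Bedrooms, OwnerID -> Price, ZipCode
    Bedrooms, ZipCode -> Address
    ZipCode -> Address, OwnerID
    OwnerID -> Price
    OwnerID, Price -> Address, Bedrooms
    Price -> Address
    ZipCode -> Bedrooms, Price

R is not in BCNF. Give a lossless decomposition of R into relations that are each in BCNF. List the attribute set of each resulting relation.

{Address, Price}; {Bedrooms, OwnerID, Price, ZipCode}

Candidate keys of the original relation: {OwnerID}, {ZipCode}.
{Address, Bedrooms, OwnerID, Price, ZipCode}: {Price} determines {Address, Price} here but is not a superkey — split on Price -> Address, giving {Address, Price} and {Bedrooms, OwnerID, Price, ZipCode}.
{Address, Price} is in BCNF.
{Bedrooms, OwnerID, Price, ZipCode} is in BCNF.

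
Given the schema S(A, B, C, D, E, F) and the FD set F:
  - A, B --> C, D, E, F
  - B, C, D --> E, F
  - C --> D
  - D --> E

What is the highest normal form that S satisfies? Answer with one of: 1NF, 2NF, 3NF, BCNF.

2NF

Candidate key: {A, B}. Prime attributes: {A, B}.
For B, C, D --> E, F we have {B, C, D}⁺ = {B, C, D, E, F}; {B, C, D} is not a superkey, so BCNF fails.
B, C, D --> E, F determines the non-prime attributes {E, F} from a non-superkey — 3NF is violated.
No proper subset of a key has a non-prime attribute in its closure, so there is no partial dependency; 2NF holds.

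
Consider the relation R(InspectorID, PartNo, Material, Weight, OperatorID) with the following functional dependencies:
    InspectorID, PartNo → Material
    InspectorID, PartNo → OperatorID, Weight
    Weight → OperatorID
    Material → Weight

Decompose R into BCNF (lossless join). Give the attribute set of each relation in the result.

{InspectorID, Material, PartNo}; {Material, Weight}; {OperatorID, Weight}

Candidate key of the original relation: {InspectorID, PartNo}.
In {InspectorID, Material, OperatorID, PartNo, Weight}, {Weight} is not a superkey ({Weight}⁺ restricted to this set is {OperatorID, Weight}), so split on Weight → OperatorID into {OperatorID, Weight} and {InspectorID, Material, PartNo, Weight}.
{OperatorID, Weight} is in BCNF.
In {InspectorID, Material, PartNo, Weight}, {Material} is not a superkey ({Material}⁺ restricted to this set is {Material, Weight}), so split on Material → Weight into {Material, Weight} and {InspectorID, Material, PartNo}.
{Material, Weight} is in BCNF.
{InspectorID, Material, PartNo} is in BCNF.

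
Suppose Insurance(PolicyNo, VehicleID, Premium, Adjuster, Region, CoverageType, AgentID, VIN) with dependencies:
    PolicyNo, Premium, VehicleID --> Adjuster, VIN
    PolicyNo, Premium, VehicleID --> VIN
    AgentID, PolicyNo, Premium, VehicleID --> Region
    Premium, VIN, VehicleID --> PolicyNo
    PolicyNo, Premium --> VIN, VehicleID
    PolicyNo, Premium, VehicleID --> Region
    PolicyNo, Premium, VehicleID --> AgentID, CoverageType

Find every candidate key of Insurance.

{PolicyNo, Premium}, {Premium, VIN, VehicleID}

No FD produces {Premium}, so it must be in every candidate key.
{PolicyNo, Premium}⁺ = {Adjuster, AgentID, CoverageType, PolicyNo, Premium, Region, VIN, VehicleID}, which is every attribute, so {PolicyNo, Premium} is a candidate key.
{Premium, VIN, VehicleID}⁺ = {Adjuster, AgentID, CoverageType, PolicyNo, Premium, Region, VIN, VehicleID}, which is every attribute, so {Premium, VIN, VehicleID} is a candidate key.
No proper subset of any of these is a key, and no other minimal superkey exists.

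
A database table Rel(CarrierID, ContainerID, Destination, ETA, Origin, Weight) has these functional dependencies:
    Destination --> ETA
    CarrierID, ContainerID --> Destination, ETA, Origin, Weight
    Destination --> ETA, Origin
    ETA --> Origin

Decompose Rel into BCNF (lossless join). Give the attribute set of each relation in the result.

{CarrierID, ContainerID, Destination, Weight}; {Destination, ETA}; {ETA, Origin}

Candidate key of the original relation: {CarrierID, ContainerID}.
{CarrierID, ContainerID, Destination, ETA, Origin, Weight}: {Destination} determines {Destination, ETA, Origin} here but is not a superkey — split on Destination --> ETA, Origin, giving {Destination, ETA, Origin} and {CarrierID, ContainerID, Destination, Weight}.
{Destination, ETA, Origin}: {ETA} determines {ETA, Origin} here but is not a superkey — split on ETA --> Origin, giving {ETA, Origin} and {Destination, ETA}.
{ETA, Origin} is in BCNF.
{Destination, ETA} is in BCNF.
{CarrierID, ContainerID, Destination, Weight} is in BCNF.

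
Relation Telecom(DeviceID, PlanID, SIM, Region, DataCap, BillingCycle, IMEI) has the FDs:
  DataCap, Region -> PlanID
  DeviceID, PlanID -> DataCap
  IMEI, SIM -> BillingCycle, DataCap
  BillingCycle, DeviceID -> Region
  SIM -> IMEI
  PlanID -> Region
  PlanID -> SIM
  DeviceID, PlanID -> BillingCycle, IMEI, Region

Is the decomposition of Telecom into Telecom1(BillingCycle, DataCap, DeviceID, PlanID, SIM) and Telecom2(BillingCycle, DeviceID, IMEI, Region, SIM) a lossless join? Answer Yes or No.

Yes

Common attributes: {BillingCycle, DeviceID, SIM}; their closure is {BillingCycle, DataCap, DeviceID, IMEI, PlanID, Region, SIM}.
This includes all of Telecom1, so the common attributes are a superkey of Telecom1 — the join is lossless.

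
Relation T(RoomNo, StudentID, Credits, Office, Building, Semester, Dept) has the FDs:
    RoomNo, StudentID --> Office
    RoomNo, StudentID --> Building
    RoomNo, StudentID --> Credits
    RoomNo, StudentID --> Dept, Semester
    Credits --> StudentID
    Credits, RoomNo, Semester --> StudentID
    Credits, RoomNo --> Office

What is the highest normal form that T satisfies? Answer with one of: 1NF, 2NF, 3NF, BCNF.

3NF

Candidate keys: {Credits, RoomNo}, {RoomNo, StudentID}. Prime attributes: {Credits, RoomNo, StudentID}.
Credits --> StudentID: {Credits}⁺ = {Credits, StudentID}, which is not all of the attributes, so the left side is not a superkey — BCNF is violated.
Since {StudentID} ⊆ prime attributes and every other non-superkey FD also has a prime right side, the schema is in 3NF.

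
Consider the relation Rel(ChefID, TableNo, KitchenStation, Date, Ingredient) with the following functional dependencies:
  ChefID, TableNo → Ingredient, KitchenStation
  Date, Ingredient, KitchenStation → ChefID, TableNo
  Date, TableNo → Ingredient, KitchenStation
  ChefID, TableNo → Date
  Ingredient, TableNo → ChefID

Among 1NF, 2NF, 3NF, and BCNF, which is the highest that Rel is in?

BCNF

Candidate keys: {ChefID, TableNo}, {Date, Ingredient, KitchenStation}, {Date, TableNo}, {Ingredient, TableNo}. Prime attributes: {ChefID, Date, Ingredient, KitchenStation, TableNo}.
Every FD has a superkey on the left, so the relation is in BCNF.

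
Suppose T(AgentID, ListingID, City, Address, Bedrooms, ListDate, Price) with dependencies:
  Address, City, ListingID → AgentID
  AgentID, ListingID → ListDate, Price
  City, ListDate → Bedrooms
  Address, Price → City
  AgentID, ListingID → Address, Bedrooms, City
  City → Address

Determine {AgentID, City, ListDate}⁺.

Start with {AgentID, City, ListDate}.
City, ListDate → Bedrooms applies; add {Bedrooms} → now {AgentID, Bedrooms, City, ListDate}.
City → Address applies; add {Address} → now {Address, AgentID, Bedrooms, City, ListDate}.
No further FD applies.

{Address, AgentID, Bedrooms, City, ListDate}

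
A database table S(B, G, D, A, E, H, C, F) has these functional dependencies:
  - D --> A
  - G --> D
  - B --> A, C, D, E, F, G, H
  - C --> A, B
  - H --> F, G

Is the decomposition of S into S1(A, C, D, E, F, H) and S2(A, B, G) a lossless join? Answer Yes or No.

Common attributes: {A}; their closure is {A}.
Neither S1 nor S2 is contained in that closure, so the decomposition is lossy.

No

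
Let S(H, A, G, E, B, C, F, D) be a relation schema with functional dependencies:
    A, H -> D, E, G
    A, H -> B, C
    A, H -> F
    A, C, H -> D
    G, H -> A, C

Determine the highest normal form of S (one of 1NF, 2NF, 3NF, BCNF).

Candidate keys: {A, H}, {G, H}. Prime attributes: {A, G, H}.
The left-hand side of every FD is a superkey, so BCNF is satisfied.

BCNF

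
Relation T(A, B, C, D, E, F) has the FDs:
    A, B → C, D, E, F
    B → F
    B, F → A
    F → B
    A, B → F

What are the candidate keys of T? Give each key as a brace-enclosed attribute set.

{B} is a candidate key since {B}⁺ = {A, B, C, D, E, F} covers every attribute.
{F} is a candidate key since {F}⁺ = {A, B, C, D, E, F} covers every attribute.
These are minimal and exhaustive — every other superkey contains one of them.

{B}, {F}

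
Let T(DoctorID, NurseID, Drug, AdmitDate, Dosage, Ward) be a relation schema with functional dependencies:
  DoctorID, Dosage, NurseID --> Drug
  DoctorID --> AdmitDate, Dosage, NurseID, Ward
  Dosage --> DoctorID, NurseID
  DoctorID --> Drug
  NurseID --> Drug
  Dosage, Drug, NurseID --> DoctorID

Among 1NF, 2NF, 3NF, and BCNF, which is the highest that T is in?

Candidate keys: {DoctorID}, {Dosage}. Prime attributes: {DoctorID, Dosage}.
NurseID --> Drug breaks BCNF: {NurseID}⁺ = {Drug, NurseID}, so {NurseID} is not a superkey.
NurseID --> Drug determines the non-prime attribute {Drug} from a non-superkey — 3NF is violated.
With only single-attribute keys there can be no partial dependency, so 2NF holds.

2NF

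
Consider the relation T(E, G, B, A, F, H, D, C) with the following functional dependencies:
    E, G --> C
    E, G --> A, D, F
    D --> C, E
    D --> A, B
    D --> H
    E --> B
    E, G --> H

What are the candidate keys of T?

No FD produces {G}, so it must be in every candidate key.
{D, G}⁺ = {A, B, C, D, E, F, G, H} — all of the relation — so {D, G} is a candidate key.
{E, G}⁺ = {A, B, C, D, E, F, G, H} — all of the relation — so {E, G} is a candidate key.
No proper subset of any of these is a key, and no other minimal superkey exists.

{D, G}, {E, G}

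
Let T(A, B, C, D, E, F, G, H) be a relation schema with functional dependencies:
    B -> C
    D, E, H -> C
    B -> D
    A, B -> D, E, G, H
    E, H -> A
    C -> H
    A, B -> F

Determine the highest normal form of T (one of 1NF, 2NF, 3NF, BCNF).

1NF

Candidate keys: {A, B}, {B, E}. Prime attributes: {A, B, E}.
For B -> C we have {B}⁺ = {B, C, D, H}; {B} is not a superkey, so BCNF fails.
Because {C} is non-prime and the left side of B -> C is not a superkey, the relation is not in 3NF.
Since {B} ⊂ {A, B} and {B}⁺ ⊇ {C, D, H} with {C, D, H} non-prime, there is a partial dependency; 2NF fails.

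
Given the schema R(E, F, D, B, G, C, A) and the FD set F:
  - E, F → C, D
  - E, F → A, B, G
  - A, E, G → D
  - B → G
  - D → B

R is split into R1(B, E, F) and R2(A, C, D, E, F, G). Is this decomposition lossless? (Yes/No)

Yes

R1 ∩ R2 = {E, F}; its closure under F is {A, B, C, D, E, F, G}.
R1 is contained in that closure, so R1 ∩ R2 → R1 holds and the join is lossless.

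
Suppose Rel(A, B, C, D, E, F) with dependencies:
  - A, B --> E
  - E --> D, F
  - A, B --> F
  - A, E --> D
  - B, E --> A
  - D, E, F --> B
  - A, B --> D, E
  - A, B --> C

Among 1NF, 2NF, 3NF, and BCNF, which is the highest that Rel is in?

BCNF

Candidate keys: {A, B}, {E}. Prime attributes: {A, B, E}.
Each dependency's left side is a superkey — BCNF holds.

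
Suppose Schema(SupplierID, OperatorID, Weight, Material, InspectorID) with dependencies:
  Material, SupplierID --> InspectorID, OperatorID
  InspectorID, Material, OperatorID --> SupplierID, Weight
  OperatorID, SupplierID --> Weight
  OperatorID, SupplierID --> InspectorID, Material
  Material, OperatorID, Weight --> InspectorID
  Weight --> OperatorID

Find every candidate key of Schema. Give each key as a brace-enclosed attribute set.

{Material, SupplierID}⁺ = {InspectorID, Material, OperatorID, SupplierID, Weight} — all of the relation — so {Material, SupplierID} is a candidate key.
{Material, Weight}⁺ = {InspectorID, Material, OperatorID, SupplierID, Weight} — all of the relation — so {Material, Weight} is a candidate key.
{OperatorID, SupplierID}⁺ = {InspectorID, Material, OperatorID, SupplierID, Weight} — all of the relation — so {OperatorID, SupplierID} is a candidate key.
{SupplierID, Weight}⁺ = {InspectorID, Material, OperatorID, SupplierID, Weight} — all of the relation — so {SupplierID, Weight} is a candidate key.
{InspectorID, Material, OperatorID}⁺ = {InspectorID, Material, OperatorID, SupplierID, Weight} — all of the relation — so {InspectorID, Material, OperatorID} is a candidate key.
Any other superkey properly contains one of these, so there are no further candidate keys.

{InspectorID, Material, OperatorID}, {Material, SupplierID}, {Material, Weight}, {OperatorID, SupplierID}, {SupplierID, Weight}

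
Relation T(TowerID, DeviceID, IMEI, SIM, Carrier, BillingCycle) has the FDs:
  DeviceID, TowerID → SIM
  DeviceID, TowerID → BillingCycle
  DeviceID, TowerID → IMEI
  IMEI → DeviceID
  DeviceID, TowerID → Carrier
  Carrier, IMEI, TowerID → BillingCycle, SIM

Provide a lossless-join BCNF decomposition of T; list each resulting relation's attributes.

Candidate keys of the original relation: {DeviceID, TowerID}, {IMEI, TowerID}.
Within {BillingCycle, Carrier, DeviceID, IMEI, SIM, TowerID}: {IMEI}⁺ ∩ {BillingCycle, Carrier, DeviceID, IMEI, SIM, TowerID} = {DeviceID, IMEI}, not the whole set, so IMEI → DeviceID violates BCNF; decompose into {DeviceID, IMEI} and {BillingCycle, Carrier, IMEI, SIM, TowerID}.
{DeviceID, IMEI}: every determinant is a superkey — BCNF.
{BillingCycle, Carrier, IMEI, SIM, TowerID}: every determinant is a superkey — BCNF.

{BillingCycle, Carrier, IMEI, SIM, TowerID}; {DeviceID, IMEI}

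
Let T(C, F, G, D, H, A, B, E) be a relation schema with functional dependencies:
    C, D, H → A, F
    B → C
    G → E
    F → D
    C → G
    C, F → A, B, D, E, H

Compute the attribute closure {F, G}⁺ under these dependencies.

{D, E, F, G}

Start with {F, G}.
G → E applies; add {E} → now {E, F, G}.
F → D applies; add {D} → now {D, E, F, G}.
No further FD applies.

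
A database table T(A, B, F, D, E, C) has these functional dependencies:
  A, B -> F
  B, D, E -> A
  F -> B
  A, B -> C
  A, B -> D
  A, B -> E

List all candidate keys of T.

{A, B}⁺ = {A, B, C, D, E, F}, which is every attribute, so {A, B} is a candidate key.
{A, F}⁺ = {A, B, C, D, E, F}, which is every attribute, so {A, F} is a candidate key.
{B, D, E}⁺ = {A, B, C, D, E, F}, which is every attribute, so {B, D, E} is a candidate key.
{D, E, F}⁺ = {A, B, C, D, E, F}, which is every attribute, so {D, E, F} is a candidate key.
Any other superkey properly contains one of these, so there are no further candidate keys.

{A, B}, {A, F}, {B, D, E}, {D, E, F}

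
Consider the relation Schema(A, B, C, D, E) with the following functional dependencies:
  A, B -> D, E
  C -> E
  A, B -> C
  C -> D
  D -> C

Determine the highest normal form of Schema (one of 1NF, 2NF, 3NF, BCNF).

2NF

Candidate key: {A, B}. Prime attributes: {A, B}.
C -> E: {C}⁺ = {C, D, E}, which is not all of the attributes, so the left side is not a superkey — BCNF is violated.
C -> E has non-prime {E} on the right and a non-superkey on the left, so 3NF fails.
No non-prime attribute depends on a proper subset of any candidate key, so 2NF holds.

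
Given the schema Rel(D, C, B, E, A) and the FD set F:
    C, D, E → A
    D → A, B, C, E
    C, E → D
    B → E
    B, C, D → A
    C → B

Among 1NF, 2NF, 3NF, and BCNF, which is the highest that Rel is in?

Candidate keys: {C}, {D}. Prime attributes: {C, D}.
B → E: {B}⁺ = {B, E}, which is not all of the attributes, so the left side is not a superkey — BCNF is violated.
B → E has non-prime {E} on the right and a non-superkey on the left, so 3NF fails.
Every candidate key is a single attribute, so no partial dependency is possible; 2NF holds.

2NF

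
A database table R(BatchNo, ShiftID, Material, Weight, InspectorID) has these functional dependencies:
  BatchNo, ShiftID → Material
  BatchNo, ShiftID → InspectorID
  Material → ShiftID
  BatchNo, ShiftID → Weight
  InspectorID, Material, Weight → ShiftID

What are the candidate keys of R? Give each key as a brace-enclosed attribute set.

No FD produces {BatchNo}, so it must be in every candidate key.
{BatchNo, Material}⁺ = {BatchNo, InspectorID, Material, ShiftID, Weight} — all of the relation — so {BatchNo, Material} is a candidate key.
{BatchNo, ShiftID}⁺ = {BatchNo, InspectorID, Material, ShiftID, Weight} — all of the relation — so {BatchNo, ShiftID} is a candidate key.
These are minimal and exhaustive — every other superkey contains one of them.

{BatchNo, Material}, {BatchNo, ShiftID}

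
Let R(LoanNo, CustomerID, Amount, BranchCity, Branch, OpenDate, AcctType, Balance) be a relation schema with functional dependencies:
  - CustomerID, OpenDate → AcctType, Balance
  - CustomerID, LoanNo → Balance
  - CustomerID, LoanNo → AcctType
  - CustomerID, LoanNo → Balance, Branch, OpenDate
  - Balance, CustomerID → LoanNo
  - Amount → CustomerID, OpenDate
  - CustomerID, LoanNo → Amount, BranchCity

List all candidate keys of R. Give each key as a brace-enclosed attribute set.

{Amount} is a candidate key since {Amount}⁺ = {AcctType, Amount, Balance, Branch, BranchCity, CustomerID, LoanNo, OpenDate} covers every attribute.
{Balance, CustomerID} is a candidate key since {Balance, CustomerID}⁺ = {AcctType, Amount, Balance, Branch, BranchCity, CustomerID, LoanNo, OpenDate} covers every attribute.
{CustomerID, LoanNo} is a candidate key since {CustomerID, LoanNo}⁺ = {AcctType, Amount, Balance, Branch, BranchCity, CustomerID, LoanNo, OpenDate} covers every attribute.
{CustomerID, OpenDate} is a candidate key since {CustomerID, OpenDate}⁺ = {AcctType, Amount, Balance, Branch, BranchCity, CustomerID, LoanNo, OpenDate} covers every attribute.
These are minimal and exhaustive — every other superkey contains one of them.

{Amount}, {Balance, CustomerID}, {CustomerID, LoanNo}, {CustomerID, OpenDate}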